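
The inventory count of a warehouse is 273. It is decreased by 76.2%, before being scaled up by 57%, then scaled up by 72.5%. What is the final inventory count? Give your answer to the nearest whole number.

176

Each change multiplies by a factor: 0.238 × 1.57 × 1.725 = 0.6445635.
273 × 0.6445635 = 175.9658355 ≈ 176.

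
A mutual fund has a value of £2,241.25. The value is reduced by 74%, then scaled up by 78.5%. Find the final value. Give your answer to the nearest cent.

Each change multiplies by a factor: 0.26 × 1.785 = 0.4641.
£2,241.25 × 0.4641 = £1040.164125 ≈ £1,040.16.

£1,040.16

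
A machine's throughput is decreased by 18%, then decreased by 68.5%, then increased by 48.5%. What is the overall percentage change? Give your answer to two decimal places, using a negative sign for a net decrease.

-61.64%

The combined multiplier is 0.82 × 0.315 × 1.485 = 0.3835755.
That corresponds to a decrease of 61.64%.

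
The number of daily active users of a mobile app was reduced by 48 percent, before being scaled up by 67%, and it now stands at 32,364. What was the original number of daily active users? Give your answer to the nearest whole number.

37,269

The overall multiplier applied was 0.52 × 1.67 = 0.8684.
So the original number of daily active users was 32,364 ÷ 0.8684 ≈ 37,269.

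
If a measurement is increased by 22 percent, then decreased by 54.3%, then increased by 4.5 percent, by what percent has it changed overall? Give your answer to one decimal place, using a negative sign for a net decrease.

A 22% increase multiplies by 1.22.
Then a 54.3% decrease: 1.22 × 0.457 = 0.55754.
Then a 4.5% increase: 0.55754 × 1.045 = 0.5826293.
Overall factor 0.5826293, i.e. -41.7%.

-41.7%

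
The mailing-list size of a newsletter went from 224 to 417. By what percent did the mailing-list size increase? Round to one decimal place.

86.2%

Change: 417 − 224 = 193.
Relative to the original: 193 ÷ 224 ≈ 86.2%.
So the mailing-list size increased by 86.2%.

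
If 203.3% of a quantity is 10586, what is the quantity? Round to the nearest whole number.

10586 ÷ 2.033 ≈ 5207.

5207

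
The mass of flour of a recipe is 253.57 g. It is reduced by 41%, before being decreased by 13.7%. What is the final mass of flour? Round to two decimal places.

129.11 g

Each change multiplies by a factor: 0.59 × 0.863 = 0.50917.
253.57 × 0.50917 = 129.1102369 ≈ 129.11.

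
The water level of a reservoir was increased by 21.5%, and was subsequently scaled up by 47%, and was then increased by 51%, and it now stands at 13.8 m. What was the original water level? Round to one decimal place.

Undoing the 51% increase: 13.8 ÷ 1.51 ≈ 9.139073.
Undoing the 47% increase: 9.139073 ÷ 1.47 ≈ 6.217056.
Undoing the 21.5% increase: 6.217056 ÷ 1.215 ≈ 5.1 m.

5.1 m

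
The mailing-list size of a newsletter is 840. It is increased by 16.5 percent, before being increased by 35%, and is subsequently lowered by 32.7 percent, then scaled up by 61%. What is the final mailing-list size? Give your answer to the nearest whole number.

1431

Each change multiplies by a factor: 1.165 × 1.35 × 0.673 × 1.61 = 1.7041218075.
840 × 1.7041218075 = 1431.4623183 ≈ 1431.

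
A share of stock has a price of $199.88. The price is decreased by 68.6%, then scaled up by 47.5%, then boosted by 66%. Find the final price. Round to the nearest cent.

68.6% decrease: $199.88 × 0.314 = $62.76232.
After the 47.5% increase: $62.76232 × 1.475 = $92.574422.
66% increase: $92.574422 × 1.66 = $153.67354052 ≈ $153.67.

$153.67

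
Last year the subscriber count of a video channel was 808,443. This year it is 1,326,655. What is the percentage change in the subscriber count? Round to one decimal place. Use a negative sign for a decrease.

Change: 1,326,655 − 808,443 = 518,212.
Relative to the original: 518,212 ÷ 808,443 ≈ 64.1%.

64.1%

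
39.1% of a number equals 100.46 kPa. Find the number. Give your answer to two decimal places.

100.46 kPa ÷ 0.391 ≈ 256.93 kPa.

256.93 kPa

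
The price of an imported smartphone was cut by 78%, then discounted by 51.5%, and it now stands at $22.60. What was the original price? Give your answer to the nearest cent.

$211.81

The overall multiplier applied was 0.22 × 0.485 = 0.1067.
So the original price was $22.60 ÷ 0.1067 ≈ $211.81.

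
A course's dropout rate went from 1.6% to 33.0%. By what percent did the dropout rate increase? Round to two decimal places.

The change is 33.0 − 1.6 = 31.4 percentage points.
Relative to the original 1.6%, that is 31.4 ÷ 1.6 = 1962.50%.
So the dropout rate rose by 1962.50%.

1962.50%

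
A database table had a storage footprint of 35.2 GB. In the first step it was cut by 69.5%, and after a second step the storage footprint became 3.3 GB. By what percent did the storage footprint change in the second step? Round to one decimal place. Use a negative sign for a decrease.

-69.3%

After the first step: 35.2 × 0.305 = 10.736.
Second-step multiplier: 3.3 ÷ 10.736 ≈ 0.30738.
That is a change of -69.3%.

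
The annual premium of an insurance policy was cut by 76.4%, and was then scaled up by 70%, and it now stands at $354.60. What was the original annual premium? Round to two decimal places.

Undoing the 70% increase: $354.60 ÷ 1.7 ≈ $208.588235.
Undoing the 76.4% decrease: $208.588235 ÷ 0.236 ≈ $883.85.

$883.85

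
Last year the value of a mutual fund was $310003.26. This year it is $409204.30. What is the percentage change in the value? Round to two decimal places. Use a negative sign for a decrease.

Change: $409204.30 − $310003.26 = $99201.04.
Relative to the original: $99201.04 ÷ $310003.26 ≈ 32.00%.

32.00%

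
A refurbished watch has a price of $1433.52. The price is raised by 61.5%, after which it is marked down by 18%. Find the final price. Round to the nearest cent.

$1898.41

61.5% increase: $1433.52 × 1.615 = $2315.1348.
After the 18% decrease: $2315.1348 × 0.82 = $1898.410536 ≈ $1898.41.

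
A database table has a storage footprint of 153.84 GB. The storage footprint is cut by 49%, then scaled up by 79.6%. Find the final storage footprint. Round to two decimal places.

140.91 GB

49% decrease: 153.84 × 0.51 = 78.4584.
After the 79.6% increase: 78.4584 × 1.796 = 140.9112864 ≈ 140.91.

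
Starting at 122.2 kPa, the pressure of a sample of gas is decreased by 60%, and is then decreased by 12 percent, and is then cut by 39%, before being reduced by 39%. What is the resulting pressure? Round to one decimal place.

16.0 kPa

Each change multiplies by a factor: 0.4 × 0.88 × 0.61 × 0.61 = 0.1309792.
122.2 × 0.1309792 = 16.00565824 ≈ 16.0.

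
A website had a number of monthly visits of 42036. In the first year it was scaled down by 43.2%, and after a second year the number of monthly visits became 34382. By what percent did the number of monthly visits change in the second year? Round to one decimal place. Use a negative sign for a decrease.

44.0%

After the first year: 42036 × 0.568 = 23876.448.
Second-year multiplier: 34382 ÷ 23876.448 ≈ 1.44.
That is a change of 44.0%.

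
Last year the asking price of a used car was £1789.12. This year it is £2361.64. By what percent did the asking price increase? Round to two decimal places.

32.00%

Change: £2361.64 − £1789.12 = £572.52.
Relative to the original: £572.52 ÷ £1789.12 ≈ 32.00%.
So the asking price increased by 32.00%.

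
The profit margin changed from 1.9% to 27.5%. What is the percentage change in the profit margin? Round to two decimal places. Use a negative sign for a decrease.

1347.37%

The change is 27.5 − 1.9 = 25.6 percentage points.
Relative to the original 1.9%, that is 25.6 ÷ 1.9 ≈ 1347.37%.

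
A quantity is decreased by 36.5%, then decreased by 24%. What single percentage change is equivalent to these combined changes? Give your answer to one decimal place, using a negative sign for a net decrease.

-51.7%

The combined multiplier is 0.635 × 0.76 = 0.4826.
That corresponds to a decrease of 51.7%.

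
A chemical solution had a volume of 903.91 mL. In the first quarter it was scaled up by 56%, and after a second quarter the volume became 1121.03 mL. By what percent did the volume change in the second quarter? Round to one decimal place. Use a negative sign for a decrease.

-20.5%

After the first quarter: 903.91 × 1.56 = 1410.0996.
Second-quarter multiplier: 1121.03 ÷ 1410.0996 ≈ 0.795.
That is a change of -20.5%.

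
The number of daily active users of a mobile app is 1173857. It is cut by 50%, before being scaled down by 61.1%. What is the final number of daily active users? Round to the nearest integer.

228315

Each change multiplies by a factor: 0.5 × 0.389 = 0.1945.
1173857 × 0.1945 = 228315.1865 ≈ 228315.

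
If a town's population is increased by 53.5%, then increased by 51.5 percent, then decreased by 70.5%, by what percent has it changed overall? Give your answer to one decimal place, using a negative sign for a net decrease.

The combined multiplier is 1.535 × 1.515 × 0.295 = 0.686029875.
That corresponds to a decrease of 31.4%.

-31.4%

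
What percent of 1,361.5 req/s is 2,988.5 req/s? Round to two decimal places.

219.50%

2,988.5 req/s ÷ 1,361.5 req/s ≈ 219.50%.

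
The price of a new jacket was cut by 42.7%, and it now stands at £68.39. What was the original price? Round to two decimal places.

The overall multiplier applied was 0.573.
So the original price was £68.39 ÷ 0.573 ≈ £119.35.

£119.35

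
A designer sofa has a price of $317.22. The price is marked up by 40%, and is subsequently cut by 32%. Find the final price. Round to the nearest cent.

$301.99

Apply the 40% increase: $317.22 × 1.4 = $444.108.
32% decrease: $444.108 × 0.68 = $301.99344 ≈ $301.99.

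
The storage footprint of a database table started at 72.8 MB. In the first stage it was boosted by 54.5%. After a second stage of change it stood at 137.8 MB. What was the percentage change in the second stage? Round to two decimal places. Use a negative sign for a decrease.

22.52%

After the first stage: 72.8 × 1.545 = 112.476.
Second-stage multiplier: 137.8 ÷ 112.476 ≈ 1.22515.
That is a change of 22.52%.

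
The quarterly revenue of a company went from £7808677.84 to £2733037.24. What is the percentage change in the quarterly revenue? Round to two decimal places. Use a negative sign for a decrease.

Change: £2733037.24 − £7808677.84 = -£5075640.60.
Relative to the original: -£5075640.60 ÷ £7808677.84 ≈ -65.00%.

-65.00%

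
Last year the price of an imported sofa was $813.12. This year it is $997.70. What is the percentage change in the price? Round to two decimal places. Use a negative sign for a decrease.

22.70%

Change: $997.70 − $813.12 = $184.58.
Relative to the original: $184.58 ÷ $813.12 ≈ 22.70%.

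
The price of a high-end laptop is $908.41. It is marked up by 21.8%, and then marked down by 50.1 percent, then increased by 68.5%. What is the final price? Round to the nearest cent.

Each change multiplies by a factor: 1.218 × 0.499 × 1.685 = 1.02411267.
$908.41 × 1.02411267 = $930.3141905547 ≈ $930.31.

$930.31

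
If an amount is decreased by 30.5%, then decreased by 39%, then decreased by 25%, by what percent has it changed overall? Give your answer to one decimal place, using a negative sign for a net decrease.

-68.2%

A 30.5% decrease multiplies by 0.695.
Then a 39% decrease: 0.695 × 0.61 = 0.42395.
Then a 25% decrease: 0.42395 × 0.75 = 0.3179625.
Overall factor 0.3179625, i.e. -68.2%.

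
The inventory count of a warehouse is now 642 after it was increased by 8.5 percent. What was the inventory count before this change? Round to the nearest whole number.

592

The overall multiplier applied was 1.085.
So the original inventory count was 642 ÷ 1.085 ≈ 592.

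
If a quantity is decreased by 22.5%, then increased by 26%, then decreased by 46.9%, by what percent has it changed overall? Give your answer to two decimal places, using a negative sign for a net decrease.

-48.15%

The combined multiplier is 0.775 × 1.26 × 0.531 = 0.5185215.
That corresponds to a decrease of 48.15%.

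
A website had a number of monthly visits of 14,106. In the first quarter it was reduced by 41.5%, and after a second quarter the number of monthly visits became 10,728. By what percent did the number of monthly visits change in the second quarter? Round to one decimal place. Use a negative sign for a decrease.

After the first quarter: 14,106 × 0.585 = 8252.01.
Second-quarter multiplier: 10,728 ÷ 8252.01 ≈ 1.30005.
That is a change of 30.0%.

30.0%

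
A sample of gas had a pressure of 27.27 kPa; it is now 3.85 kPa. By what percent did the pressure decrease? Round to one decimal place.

Change: 3.85 − 27.27 = -23.42.
Relative to the original: -23.42 ÷ 27.27 ≈ -85.9%.
So the pressure decreased by 85.9%.

85.9%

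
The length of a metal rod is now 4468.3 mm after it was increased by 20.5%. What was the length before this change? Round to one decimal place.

3708.1 mm

The overall multiplier applied was 1.205.
So the original length was 4468.3 ÷ 1.205 ≈ 3708.1 mm.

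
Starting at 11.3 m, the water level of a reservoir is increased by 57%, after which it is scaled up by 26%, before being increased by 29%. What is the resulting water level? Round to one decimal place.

Apply the 57% increase: 11.3 × 1.57 = 17.741.
Apply the 26% increase: 17.741 × 1.26 = 22.35366.
Apply the 29% increase: 22.35366 × 1.29 = 28.8362214 ≈ 28.8.

28.8 m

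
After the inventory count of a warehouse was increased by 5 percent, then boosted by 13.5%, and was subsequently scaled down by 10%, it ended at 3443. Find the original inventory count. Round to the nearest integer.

Undoing the 10% decrease: 3443 ÷ 0.9 ≈ 3825.555556.
Undoing the 13.5% increase: 3825.555556 ÷ 1.135 ≈ 3370.53353.
Undoing the 5% increase: 3370.53353 ÷ 1.05 ≈ 3210.

3210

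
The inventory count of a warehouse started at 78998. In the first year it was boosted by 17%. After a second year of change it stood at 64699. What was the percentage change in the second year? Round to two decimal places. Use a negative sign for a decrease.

-30.00%

After the first year: 78998 × 1.17 = 92427.66.
Second-year multiplier: 64699 ÷ 92427.66 ≈ 0.699996.
That is a change of -30.00%.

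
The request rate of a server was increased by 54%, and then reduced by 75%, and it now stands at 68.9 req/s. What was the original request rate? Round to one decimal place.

Undoing the 75% decrease: 68.9 ÷ 0.25 = 275.6.
Undoing the 54% increase: 275.6 ÷ 1.54 ≈ 179.0 req/s.

179.0 req/s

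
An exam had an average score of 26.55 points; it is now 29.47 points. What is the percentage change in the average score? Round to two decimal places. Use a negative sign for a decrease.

Change: 29.47 − 26.55 = 2.92.
Relative to the original: 2.92 ÷ 26.55 ≈ 11.00%.

11.00%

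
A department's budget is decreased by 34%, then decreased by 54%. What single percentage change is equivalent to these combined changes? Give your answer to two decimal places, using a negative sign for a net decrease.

The combined multiplier is 0.66 × 0.46 = 0.3036.
That corresponds to a decrease of 69.64%.

-69.64%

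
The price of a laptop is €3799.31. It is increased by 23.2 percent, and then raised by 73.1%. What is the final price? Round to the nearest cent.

Each change multiplies by a factor: 1.232 × 1.731 = 2.132592.
€3799.31 × 2.132592 = €8102.37811152 ≈ €8102.38.

€8102.38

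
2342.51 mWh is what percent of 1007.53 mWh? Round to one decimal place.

2342.51 mWh ÷ 1007.53 mWh ≈ 232.5%.

232.5%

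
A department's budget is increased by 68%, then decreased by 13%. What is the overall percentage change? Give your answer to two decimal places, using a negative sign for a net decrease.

46.16%

The combined multiplier is 1.68 × 0.87 = 1.4616.
That corresponds to an increase of 46.16%.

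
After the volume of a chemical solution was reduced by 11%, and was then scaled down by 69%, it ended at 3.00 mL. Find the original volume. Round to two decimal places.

The overall multiplier applied was 0.89 × 0.31 = 0.2759.
So the original volume was 3.00 ÷ 0.2759 ≈ 10.87 mL.

10.87 mL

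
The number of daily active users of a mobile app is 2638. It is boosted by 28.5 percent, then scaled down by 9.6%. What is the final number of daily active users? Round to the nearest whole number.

3064

Apply the 28.5% increase: 2638 × 1.285 = 3389.83.
9.6% decrease: 3389.83 × 0.904 = 3064.40632 ≈ 3064.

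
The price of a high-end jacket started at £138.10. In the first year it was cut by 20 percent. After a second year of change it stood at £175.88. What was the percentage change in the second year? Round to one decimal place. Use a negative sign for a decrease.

59.2%

After the first year: £138.10 × 0.8 = £110.48.
Second-year multiplier: £175.88 ÷ £110.48 ≈ 1.59196.
That is a change of 59.2%.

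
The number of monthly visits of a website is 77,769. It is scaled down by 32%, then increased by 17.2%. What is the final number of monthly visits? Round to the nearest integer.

61,979

Each change multiplies by a factor: 0.68 × 1.172 = 0.79696.
77,769 × 0.79696 = 61978.78224 ≈ 61,979.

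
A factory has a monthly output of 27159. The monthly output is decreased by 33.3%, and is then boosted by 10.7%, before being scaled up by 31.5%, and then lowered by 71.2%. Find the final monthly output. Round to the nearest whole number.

Each change multiplies by a factor: 0.667 × 1.107 × 1.315 × 0.288 = 0.27963510768.
27159 × 0.27963510768 = 7594.60988948112 ≈ 7595.

7595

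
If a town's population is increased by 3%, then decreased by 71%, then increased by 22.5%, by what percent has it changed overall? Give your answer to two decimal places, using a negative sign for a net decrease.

-63.41%

A 3% increase multiplies by 1.03.
Then a 71% decrease: 1.03 × 0.29 = 0.2987.
Then a 22.5% increase: 0.2987 × 1.225 = 0.3659075.
Overall factor 0.3659075, i.e. -63.41%.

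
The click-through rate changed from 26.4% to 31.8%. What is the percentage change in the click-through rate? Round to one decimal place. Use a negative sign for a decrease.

The change is 31.8 − 26.4 = 5.4 percentage points.
Relative to the original 26.4%, that is 5.4 ÷ 26.4 ≈ 20.5%.

20.5%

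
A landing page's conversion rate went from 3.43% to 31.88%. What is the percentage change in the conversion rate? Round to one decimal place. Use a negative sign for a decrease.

829.4%

The change is 31.88 − 3.43 = 28.45 percentage points.
Relative to the original 3.43%, that is 28.45 ÷ 3.43 ≈ 829.4%.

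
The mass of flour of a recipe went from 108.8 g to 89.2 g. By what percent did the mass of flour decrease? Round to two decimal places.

Change: 89.2 − 108.8 = -19.6.
Relative to the original: -19.6 ÷ 108.8 ≈ -18.01%.
So the mass of flour decreased by 18.01%.

18.01%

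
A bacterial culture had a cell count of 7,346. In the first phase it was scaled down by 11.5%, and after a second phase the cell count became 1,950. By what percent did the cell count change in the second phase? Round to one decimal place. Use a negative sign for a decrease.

-70.0%

After the first phase: 7,346 × 0.885 = 6501.21.
Second-phase multiplier: 1,950 ÷ 6501.21 ≈ 0.29994.
That is a change of -70.0%.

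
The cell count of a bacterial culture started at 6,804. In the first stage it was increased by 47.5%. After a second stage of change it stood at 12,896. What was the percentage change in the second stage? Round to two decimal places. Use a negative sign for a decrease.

After the first stage: 6,804 × 1.475 = 10035.9.
Second-stage multiplier: 12,896 ÷ 10035.9 ≈ 1.284987.
That is a change of 28.50%.

28.50%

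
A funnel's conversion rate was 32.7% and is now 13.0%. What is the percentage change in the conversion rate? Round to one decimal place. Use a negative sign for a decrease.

The change is 13.0 − 32.7 = -19.7 percentage points.
Relative to the original 32.7%, that is -19.7 ÷ 32.7 ≈ -60.2%.

-60.2%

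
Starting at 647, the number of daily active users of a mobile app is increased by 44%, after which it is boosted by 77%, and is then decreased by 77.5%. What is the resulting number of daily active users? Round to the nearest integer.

371

Apply the 44% increase: 647 × 1.44 = 931.68.
After the 77% increase: 931.68 × 1.77 = 1649.0736.
Apply the 77.5% decrease: 1649.0736 × 0.225 = 371.04156 ≈ 371.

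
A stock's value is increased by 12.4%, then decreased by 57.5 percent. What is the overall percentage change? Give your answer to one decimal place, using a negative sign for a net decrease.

A 12.4% increase multiplies by 1.124.
Then a 57.5% decrease: 1.124 × 0.425 = 0.4777.
Overall factor 0.4777, i.e. -52.2%.

-52.2%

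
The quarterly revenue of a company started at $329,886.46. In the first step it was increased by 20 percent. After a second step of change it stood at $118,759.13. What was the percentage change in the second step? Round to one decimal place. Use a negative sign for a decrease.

-70.0%

After the first step: $329,886.46 × 1.2 = $395863.752.
Second-step multiplier: $118,759.13 ÷ $395863.752 ≈ 0.3.
That is a change of -70.0%.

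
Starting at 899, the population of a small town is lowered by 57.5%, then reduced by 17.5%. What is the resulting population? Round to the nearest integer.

315

57.5% decrease: 899 × 0.425 = 382.075.
After the 17.5% decrease: 382.075 × 0.825 = 315.211875 ≈ 315.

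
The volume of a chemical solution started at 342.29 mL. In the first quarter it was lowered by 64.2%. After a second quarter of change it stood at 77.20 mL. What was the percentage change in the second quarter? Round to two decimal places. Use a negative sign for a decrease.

-37.00%

After the first quarter: 342.29 × 0.358 = 122.53982.
Second-quarter multiplier: 77.20 ÷ 122.53982 ≈ 0.629999.
That is a change of -37.00%.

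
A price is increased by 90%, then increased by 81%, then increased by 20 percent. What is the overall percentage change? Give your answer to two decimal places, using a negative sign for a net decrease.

312.68%

A 90% increase multiplies by 1.9.
Then an 81% increase: 1.9 × 1.81 = 3.439.
Then a 20% increase: 3.439 × 1.2 = 4.1268.
Overall factor 4.1268, i.e. 312.68%.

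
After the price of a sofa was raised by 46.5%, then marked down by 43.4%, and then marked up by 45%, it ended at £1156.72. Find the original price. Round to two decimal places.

£962.07

The overall multiplier applied was 1.465 × 0.566 × 1.45 = 1.2023255.
So the original price was £1156.72 ÷ 1.2023255 ≈ £962.07.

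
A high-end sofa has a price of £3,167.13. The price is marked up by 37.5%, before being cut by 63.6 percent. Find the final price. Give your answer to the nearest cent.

£1,585.15

Each change multiplies by a factor: 1.375 × 0.364 = 0.5005.
£3,167.13 × 0.5005 = £1585.148565 ≈ £1,585.15.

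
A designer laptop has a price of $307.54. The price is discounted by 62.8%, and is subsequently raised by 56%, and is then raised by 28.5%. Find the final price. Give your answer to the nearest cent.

$229.34

Each change multiplies by a factor: 0.372 × 1.56 × 1.285 = 0.7457112.
$307.54 × 0.7457112 = $229.336022448 ≈ $229.34.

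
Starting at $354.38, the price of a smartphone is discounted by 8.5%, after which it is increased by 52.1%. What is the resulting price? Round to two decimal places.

Each change multiplies by a factor: 0.915 × 1.521 = 1.391715.
$354.38 × 1.391715 = $493.1959617 ≈ $493.20.

$493.20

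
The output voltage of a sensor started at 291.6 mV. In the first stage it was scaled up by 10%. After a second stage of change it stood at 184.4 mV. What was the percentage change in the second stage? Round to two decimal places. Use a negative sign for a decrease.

After the first stage: 291.6 × 1.1 = 320.76.
Second-stage multiplier: 184.4 ÷ 320.76 ≈ 0.574885.
That is a change of -42.51%.

-42.51%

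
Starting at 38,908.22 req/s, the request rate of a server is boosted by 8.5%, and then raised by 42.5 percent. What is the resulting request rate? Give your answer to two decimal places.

60,156.97 req/s

Each change multiplies by a factor: 1.085 × 1.425 = 1.546125.
38,908.22 × 1.546125 = 60156.9716475 ≈ 60,156.97.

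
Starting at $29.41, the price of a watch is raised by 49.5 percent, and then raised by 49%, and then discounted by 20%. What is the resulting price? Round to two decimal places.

$52.41

After the 49.5% increase: $29.41 × 1.495 = $43.96795.
49% increase: $43.96795 × 1.49 = $65.5122455.
Apply the 20% decrease: $65.5122455 × 0.8 = $52.4097964 ≈ $52.41.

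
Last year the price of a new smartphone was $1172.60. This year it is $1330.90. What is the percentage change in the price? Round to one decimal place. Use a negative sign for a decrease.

13.5%

Change: $1330.90 − $1172.60 = $158.30.
Relative to the original: $158.30 ÷ $1172.60 ≈ 13.5%.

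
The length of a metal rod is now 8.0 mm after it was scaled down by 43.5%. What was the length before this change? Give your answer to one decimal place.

The overall multiplier applied was 0.565.
So the original length was 8.0 ÷ 0.565 ≈ 14.2 mm.

14.2 mm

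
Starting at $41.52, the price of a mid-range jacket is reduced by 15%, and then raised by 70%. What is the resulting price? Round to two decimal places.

$60.00

After the 15% decrease: $41.52 × 0.85 = $35.292.
After the 70% increase: $35.292 × 1.7 = $59.9964 ≈ $60.00.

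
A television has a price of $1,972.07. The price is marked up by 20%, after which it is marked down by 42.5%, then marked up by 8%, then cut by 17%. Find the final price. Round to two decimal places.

Apply the 20% increase: $1,972.07 × 1.2 = $2366.484.
42.5% decrease: $2366.484 × 0.575 = $1360.7283.
After the 8% increase: $1360.7283 × 1.08 = $1469.586564.
17% decrease: $1469.586564 × 0.83 = $1219.75684812 ≈ $1,219.76.

$1,219.76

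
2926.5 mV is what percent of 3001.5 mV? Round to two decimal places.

97.50%

2926.5 mV ÷ 3001.5 mV ≈ 97.50%.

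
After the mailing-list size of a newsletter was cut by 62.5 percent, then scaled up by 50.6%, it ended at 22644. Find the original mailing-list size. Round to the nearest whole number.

40096

The overall multiplier applied was 0.375 × 1.506 = 0.56475.
So the original mailing-list size was 22644 ÷ 0.56475 ≈ 40096.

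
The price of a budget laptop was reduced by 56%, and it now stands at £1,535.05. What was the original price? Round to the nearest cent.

£3,488.75

The overall multiplier applied was 0.44.
So the original price was £1,535.05 ÷ 0.44 = £3,488.75.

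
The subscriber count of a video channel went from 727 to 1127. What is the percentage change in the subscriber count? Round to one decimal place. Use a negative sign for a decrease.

Change: 1127 − 727 = 400.
Relative to the original: 400 ÷ 727 ≈ 55.0%.

55.0%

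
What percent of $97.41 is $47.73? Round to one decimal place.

49.0%

$47.73 ÷ $97.41 ≈ 49.0%.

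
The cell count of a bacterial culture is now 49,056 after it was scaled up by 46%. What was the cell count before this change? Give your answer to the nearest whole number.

33,600

The overall multiplier applied was 1.46.
So the original cell count was 49,056 ÷ 1.46 = 33,600.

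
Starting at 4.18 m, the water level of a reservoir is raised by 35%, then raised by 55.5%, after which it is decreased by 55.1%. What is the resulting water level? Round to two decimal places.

Each change multiplies by a factor: 1.35 × 1.555 × 0.449 = 0.94256325.
4.18 × 0.94256325 = 3.939914385 ≈ 3.94.

3.94 m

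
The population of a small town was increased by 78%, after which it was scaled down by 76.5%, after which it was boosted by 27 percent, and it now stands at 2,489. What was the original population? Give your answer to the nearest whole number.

4,685

The overall multiplier applied was 1.78 × 0.235 × 1.27 = 0.531241.
So the original population was 2,489 ÷ 0.531241 ≈ 4,685.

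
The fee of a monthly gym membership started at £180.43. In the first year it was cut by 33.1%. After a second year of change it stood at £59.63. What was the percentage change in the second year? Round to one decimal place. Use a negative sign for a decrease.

After the first year: £180.43 × 0.669 = £120.70767.
Second-year multiplier: £59.63 ÷ £120.70767 ≈ 0.494.
That is a change of -50.6%.

-50.6%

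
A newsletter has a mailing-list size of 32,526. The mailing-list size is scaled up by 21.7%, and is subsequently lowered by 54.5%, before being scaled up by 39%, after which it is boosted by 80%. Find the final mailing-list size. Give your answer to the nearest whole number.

Each change multiplies by a factor: 1.217 × 0.455 × 1.39 × 1.8 = 1.38544497.
32,526 × 1.38544497 = 45062.98309422 ≈ 45,063.

45,063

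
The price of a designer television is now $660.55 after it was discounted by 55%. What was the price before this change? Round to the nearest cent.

$1,467.89

The overall multiplier applied was 0.45.
So the original price was $660.55 ÷ 0.45 ≈ $1,467.89.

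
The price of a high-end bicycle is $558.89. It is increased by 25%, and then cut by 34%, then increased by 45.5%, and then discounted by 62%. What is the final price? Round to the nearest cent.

Apply the 25% increase: $558.89 × 1.25 = $698.6125.
After the 34% decrease: $698.6125 × 0.66 = $461.08425.
45.5% increase: $461.08425 × 1.455 = $670.87758375.
After the 62% decrease: $670.87758375 × 0.38 = $254.933481825 ≈ $254.93.

$254.93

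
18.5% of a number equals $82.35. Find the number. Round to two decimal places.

$445.14

$82.35 ÷ 0.185 ≈ $445.14.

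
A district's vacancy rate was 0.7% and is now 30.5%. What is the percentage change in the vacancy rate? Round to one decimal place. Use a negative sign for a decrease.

4257.1%

The change is 30.5 − 0.7 = 29.8 percentage points.
Relative to the original 0.7%, that is 29.8 ÷ 0.7 ≈ 4257.1%.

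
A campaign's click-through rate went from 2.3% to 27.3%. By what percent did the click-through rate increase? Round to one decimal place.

1087.0%

The change is 27.3 − 2.3 = 25.0 percentage points.
Relative to the original 2.3%, that is 25.0 ÷ 2.3 ≈ 1087.0%.
So the click-through rate rose by 1087.0%.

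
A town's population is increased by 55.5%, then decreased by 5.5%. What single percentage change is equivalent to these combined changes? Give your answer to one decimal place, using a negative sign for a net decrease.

46.9%

A 55.5% increase multiplies by 1.555.
Then a 5.5% decrease: 1.555 × 0.945 = 1.469475.
Overall factor 1.469475, i.e. 46.9%.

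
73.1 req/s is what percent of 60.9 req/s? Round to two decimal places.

73.1 req/s ÷ 60.9 req/s ≈ 120.03%.

120.03%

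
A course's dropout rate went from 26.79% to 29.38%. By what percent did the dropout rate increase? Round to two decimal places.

9.67%

The change is 29.38 − 26.79 = 2.59 percentage points.
Relative to the original 26.79%, that is 2.59 ÷ 26.79 ≈ 9.67%.
So the dropout rate rose by 9.67%.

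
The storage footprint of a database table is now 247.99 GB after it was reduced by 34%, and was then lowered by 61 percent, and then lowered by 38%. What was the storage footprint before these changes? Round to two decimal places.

1553.94 GB

Undoing the 38% decrease: 247.99 ÷ 0.62 ≈ 399.983871.
Undoing the 61% decrease: 399.983871 ÷ 0.39 ≈ 1025.599669.
Undoing the 34% decrease: 1025.599669 ÷ 0.66 ≈ 1553.94 GB.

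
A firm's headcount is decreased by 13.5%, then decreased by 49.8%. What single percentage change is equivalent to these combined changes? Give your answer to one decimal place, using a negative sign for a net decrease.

-56.6%

The combined multiplier is 0.865 × 0.502 = 0.43423.
That corresponds to a decrease of 56.6%.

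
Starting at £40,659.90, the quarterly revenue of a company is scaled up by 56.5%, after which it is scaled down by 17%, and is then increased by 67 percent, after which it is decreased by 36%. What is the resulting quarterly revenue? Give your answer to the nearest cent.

After the 56.5% increase: £40,659.90 × 1.565 = £63632.7435.
Apply the 17% decrease: £63632.7435 × 0.83 = £52815.177105.
After the 67% increase: £52815.177105 × 1.67 = £88201.34576535.
36% decrease: £88201.34576535 × 0.64 = £56448.861289824 ≈ £56,448.86.

£56,448.86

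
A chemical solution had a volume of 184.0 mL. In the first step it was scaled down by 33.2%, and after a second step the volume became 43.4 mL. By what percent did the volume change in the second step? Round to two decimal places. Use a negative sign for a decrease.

-64.69%

After the first step: 184.0 × 0.668 = 122.912.
Second-step multiplier: 43.4 ÷ 122.912 ≈ 0.353098.
That is a change of -64.69%.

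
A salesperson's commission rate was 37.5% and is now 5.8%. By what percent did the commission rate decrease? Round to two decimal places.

84.53%

The change is 5.8 − 37.5 = -31.7 percentage points.
Relative to the original 37.5%, that is -31.7 ÷ 37.5 ≈ -84.53%.
So the commission rate fell by 84.53%.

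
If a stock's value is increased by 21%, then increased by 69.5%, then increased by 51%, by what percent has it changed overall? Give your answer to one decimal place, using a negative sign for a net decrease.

The combined multiplier is 1.21 × 1.695 × 1.51 = 3.0969345.
That corresponds to an increase of 209.7%.

209.7%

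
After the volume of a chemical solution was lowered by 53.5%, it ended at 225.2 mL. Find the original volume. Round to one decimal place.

The overall multiplier applied was 0.465.
So the original volume was 225.2 ÷ 0.465 ≈ 484.3 mL.

484.3 mL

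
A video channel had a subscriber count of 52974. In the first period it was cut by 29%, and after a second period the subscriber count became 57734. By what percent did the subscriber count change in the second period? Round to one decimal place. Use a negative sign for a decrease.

53.5%

After the first period: 52974 × 0.71 = 37611.54.
Second-period multiplier: 57734 ÷ 37611.54 ≈ 1.53501.
That is a change of 53.5%.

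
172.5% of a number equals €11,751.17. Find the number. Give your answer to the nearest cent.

€11,751.17 ÷ 1.725 ≈ €6,812.27.

€6,812.27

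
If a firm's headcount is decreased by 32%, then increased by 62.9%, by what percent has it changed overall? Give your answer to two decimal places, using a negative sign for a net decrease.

10.77%

The combined multiplier is 0.68 × 1.629 = 1.10772.
That corresponds to an increase of 10.77%.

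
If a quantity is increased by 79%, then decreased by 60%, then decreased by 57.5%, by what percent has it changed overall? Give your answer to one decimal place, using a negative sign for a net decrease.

-69.6%

The combined multiplier is 1.79 × 0.4 × 0.425 = 0.3043.
That corresponds to a decrease of 69.6%.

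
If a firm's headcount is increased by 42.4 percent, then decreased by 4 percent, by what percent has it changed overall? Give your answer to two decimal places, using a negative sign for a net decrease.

The combined multiplier is 1.424 × 0.96 = 1.36704.
That corresponds to an increase of 36.70%.

36.70%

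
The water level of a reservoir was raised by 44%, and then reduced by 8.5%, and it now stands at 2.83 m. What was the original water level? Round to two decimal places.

2.15 m

Undoing the 8.5% decrease: 2.83 ÷ 0.915 ≈ 3.092896.
Undoing the 44% increase: 3.092896 ÷ 1.44 ≈ 2.15 m.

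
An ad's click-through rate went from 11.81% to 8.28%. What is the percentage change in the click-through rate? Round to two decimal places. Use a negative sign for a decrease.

The change is 8.28 − 11.81 = -3.53 percentage points.
Relative to the original 11.81%, that is -3.53 ÷ 11.81 ≈ -29.89%.

-29.89%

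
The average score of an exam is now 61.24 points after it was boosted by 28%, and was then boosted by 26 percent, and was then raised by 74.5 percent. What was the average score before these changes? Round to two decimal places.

21.76 points

Undoing the 74.5% increase: 61.24 ÷ 1.745 ≈ 35.094556.
Undoing the 26% increase: 35.094556 ÷ 1.26 ≈ 27.852822.
Undoing the 28% increase: 27.852822 ÷ 1.28 ≈ 21.76 points.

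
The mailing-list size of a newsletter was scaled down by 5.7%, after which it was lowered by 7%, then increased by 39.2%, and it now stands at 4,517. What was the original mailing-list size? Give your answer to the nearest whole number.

Undoing the 39.2% increase: 4,517 ÷ 1.392 ≈ 3244.971264.
Undoing the 7% decrease: 3244.971264 ÷ 0.93 ≈ 3489.216413.
Undoing the 5.7% decrease: 3489.216413 ÷ 0.943 ≈ 3,700.

3,700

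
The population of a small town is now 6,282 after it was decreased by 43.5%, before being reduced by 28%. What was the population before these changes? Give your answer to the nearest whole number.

15,442

The overall multiplier applied was 0.565 × 0.72 = 0.4068.
So the original population was 6,282 ÷ 0.4068 ≈ 15,442.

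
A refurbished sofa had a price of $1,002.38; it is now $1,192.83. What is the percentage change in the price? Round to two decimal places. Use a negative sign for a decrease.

19.00%

Change: $1,192.83 − $1,002.38 = $190.45.
Relative to the original: $190.45 ÷ $1,002.38 ≈ 19.00%.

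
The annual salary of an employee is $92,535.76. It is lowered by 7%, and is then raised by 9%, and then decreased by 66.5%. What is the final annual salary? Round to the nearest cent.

$31,424.17

Each change multiplies by a factor: 0.93 × 1.09 × 0.335 = 0.3395895.
$92,535.76 × 0.3395895 = $31424.17247052 ≈ $31,424.17.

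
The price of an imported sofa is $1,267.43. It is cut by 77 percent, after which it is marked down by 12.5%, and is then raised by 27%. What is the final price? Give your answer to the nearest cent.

$323.94

Apply the 77% decrease: $1,267.43 × 0.23 = $291.5089.
12.5% decrease: $291.5089 × 0.875 = $255.0702875.
After the 27% increase: $255.0702875 × 1.27 = $323.939265125 ≈ $323.94.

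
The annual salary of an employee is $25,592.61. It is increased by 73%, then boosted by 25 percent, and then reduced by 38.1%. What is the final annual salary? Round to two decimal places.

$34,257.95

73% increase: $25,592.61 × 1.73 = $44275.2153.
Apply the 25% increase: $44275.2153 × 1.25 = $55344.019125.
38.1% decrease: $55344.019125 × 0.619 = $34257.947838375 ≈ $34,257.95.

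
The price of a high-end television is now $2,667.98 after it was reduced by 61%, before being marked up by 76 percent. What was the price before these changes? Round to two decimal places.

$3,886.92

Undoing the 76% increase: $2,667.98 ÷ 1.76 ≈ $1515.897727.
Undoing the 61% decrease: $1515.897727 ÷ 0.39 ≈ $3,886.92.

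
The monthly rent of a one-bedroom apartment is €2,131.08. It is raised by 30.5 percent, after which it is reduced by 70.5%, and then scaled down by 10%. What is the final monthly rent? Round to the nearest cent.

€738.37

30.5% increase: €2,131.08 × 1.305 = €2781.0594.
Apply the 70.5% decrease: €2781.0594 × 0.295 = €820.412523.
10% decrease: €820.412523 × 0.9 = €738.3712707 ≈ €738.37.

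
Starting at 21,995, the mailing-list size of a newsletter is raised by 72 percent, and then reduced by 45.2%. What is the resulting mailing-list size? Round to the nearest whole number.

20,732

72% increase: 21,995 × 1.72 = 37831.4.
Apply the 45.2% decrease: 37831.4 × 0.548 = 20731.6072 ≈ 20,732.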